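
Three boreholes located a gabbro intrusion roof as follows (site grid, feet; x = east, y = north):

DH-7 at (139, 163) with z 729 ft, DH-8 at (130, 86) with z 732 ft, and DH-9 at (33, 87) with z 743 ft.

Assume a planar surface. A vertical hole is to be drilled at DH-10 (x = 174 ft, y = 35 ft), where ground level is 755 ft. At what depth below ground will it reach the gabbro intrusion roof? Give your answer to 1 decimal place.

26.7 ft

Let the plane be z = a·x + b·y + c.
DH-8−DH-7: −9a − 77b = 3;  DH-9−DH-7: −106a − 76b = 14.
Solving gives a = −0.11367, b = −0.02568.
Then c = 729 − a·139 − b·163 = 748.98.
At (174, 35): z_contact = −19.78 − 0.90 + 748.98 = 728.31 ft.
Depth below ground = 755 − 728.31 = 26.7 ft.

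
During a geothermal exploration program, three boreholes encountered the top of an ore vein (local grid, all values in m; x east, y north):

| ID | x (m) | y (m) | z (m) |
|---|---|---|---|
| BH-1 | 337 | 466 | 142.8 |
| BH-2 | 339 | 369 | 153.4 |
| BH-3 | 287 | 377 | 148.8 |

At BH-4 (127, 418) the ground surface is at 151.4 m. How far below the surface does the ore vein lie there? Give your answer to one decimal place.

Let the plane be z = a·x + b·y + c.
BH-2−BH-1: 2a − 97b = 10.6;  BH-3−BH-1: −50a − 89b = 6.
Solving gives a = 0.07188, b = −0.10780.
Then c = 142.8 − a·337 − b·466 = 168.81.
At (127, 418): z_contact = 9.13 − 45.06 + 168.81 = 132.88 m.
Depth below ground = 151.4 − 132.88 = 18.5 m.

18.5 m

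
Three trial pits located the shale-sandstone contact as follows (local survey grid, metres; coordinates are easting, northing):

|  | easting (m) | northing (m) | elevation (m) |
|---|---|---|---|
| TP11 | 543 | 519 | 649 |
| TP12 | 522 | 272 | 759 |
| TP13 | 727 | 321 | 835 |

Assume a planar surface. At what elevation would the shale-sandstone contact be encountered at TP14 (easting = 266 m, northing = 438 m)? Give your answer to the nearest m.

Let the plane be z = a·easting + b·northing + c.
TP12−TP11: −21a − 247b = 110;  TP13−TP11: 184a − 198b = 186.
Solving gives a = 0.48708, b = −0.48676.
Then c = 649 − a·543 − b·519 = 637.14.
At (266, 438): z = 129.6 − 213.2 + 637.14 = 553.5 m.

554 m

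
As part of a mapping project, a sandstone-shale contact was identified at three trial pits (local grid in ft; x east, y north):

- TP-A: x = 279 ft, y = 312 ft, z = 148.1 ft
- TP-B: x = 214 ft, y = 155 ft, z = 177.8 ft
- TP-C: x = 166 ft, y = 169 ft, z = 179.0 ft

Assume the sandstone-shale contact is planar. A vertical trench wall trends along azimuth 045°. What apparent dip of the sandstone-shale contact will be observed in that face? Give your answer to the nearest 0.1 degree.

Two edge vectors: TP-A→TP-B = (-65, -157, 29.7), TP-A→TP-C = (-113, -143, 30.9).
Normal n = (TP-A→TP-B) × (TP-A→TP-C) = (-604.2, -1347.6, -8446).
So ∂z/∂x = −n_x/n_z = −0.07154 and ∂z/∂y = −n_y/n_z = −0.15955.
Unit vector along 045° is (sin 45°, cos 45°) = (0.7071, 0.7071).
Slope in that direction = a·(0.7071) + b·(0.7071) = −0.16341.
Apparent dip = arctan|0.16341| = 9.3° (true dip is 9.9°, so apparent ≤ true as expected).

9.3°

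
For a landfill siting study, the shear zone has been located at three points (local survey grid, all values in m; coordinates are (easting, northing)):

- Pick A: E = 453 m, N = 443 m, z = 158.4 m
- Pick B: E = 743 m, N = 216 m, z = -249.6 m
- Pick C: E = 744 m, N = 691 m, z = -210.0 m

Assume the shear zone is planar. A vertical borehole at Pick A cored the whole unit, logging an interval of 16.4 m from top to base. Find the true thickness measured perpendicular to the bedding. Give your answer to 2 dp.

9.80 m

Two edge vectors: Pick A→Pick B = (290, -227, -408), Pick A→Pick C = (291, 248, -368.4).
Normal n = (Pick A→Pick B) × (Pick A→Pick C) = (184810.8, -11892, 137977).
So ∂z/∂E = −n_x/n_z = −1.33943 and ∂z/∂N = −n_y/n_z = 0.08619.
|∇z| = √(a²+b²) = 1.34220, so dip δ = arctan(1.34220) = 53.31°.
True thickness = vertical thickness × cos δ = 16.4 × cos 53.31° = 9.80 m.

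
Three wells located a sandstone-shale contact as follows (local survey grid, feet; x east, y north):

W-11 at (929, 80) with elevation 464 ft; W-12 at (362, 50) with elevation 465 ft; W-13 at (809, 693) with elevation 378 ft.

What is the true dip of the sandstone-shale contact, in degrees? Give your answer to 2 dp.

7.93°

Let the plane be z = a·x + b·y + c.
W-12−W-11: −567a − 30b = 1;  W-13−W-11: −120a + 613b = −86.
Solving gives a = 0.00560, b = −0.13920.
Gradient magnitude |∇z| = √(a² + b²) = √(0.00003 + 0.01938) = 0.13931.
True dip = arctan(0.13931) = 7.93°, dipping toward N (azimuth ≈ 358°).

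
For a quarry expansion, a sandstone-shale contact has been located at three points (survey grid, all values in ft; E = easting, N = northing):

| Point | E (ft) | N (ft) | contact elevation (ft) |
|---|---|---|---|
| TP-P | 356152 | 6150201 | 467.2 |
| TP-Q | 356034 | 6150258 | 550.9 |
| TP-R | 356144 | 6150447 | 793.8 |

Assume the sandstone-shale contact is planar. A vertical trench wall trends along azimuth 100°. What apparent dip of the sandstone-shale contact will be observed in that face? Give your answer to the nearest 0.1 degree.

Let the plane be z = a·E + b·N + c.
TP-Q−TP-P: −118a + 57b = 83.7;  TP-R−TP-P: −8a + 246b = 326.6.
Solving gives a = −0.06909, b = 1.32540.
Unit vector along 100° is (sin 100°, cos 100°) = (0.9848, -0.1736).
Slope in that direction = a·(0.9848) + b·(-0.1736) = −0.29819.
Apparent dip = arctan|0.29819| = 16.6° (true dip is 53.0°, so apparent ≤ true as expected).

16.6°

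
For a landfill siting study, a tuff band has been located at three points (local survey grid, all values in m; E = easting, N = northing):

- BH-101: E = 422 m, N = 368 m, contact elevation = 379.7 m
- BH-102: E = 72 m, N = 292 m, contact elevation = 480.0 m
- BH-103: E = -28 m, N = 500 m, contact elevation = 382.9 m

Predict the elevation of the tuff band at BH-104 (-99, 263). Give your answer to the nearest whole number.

525 m

Let the plane be z = a·E + b·N + c.
BH-102−BH-101: −350a − 76b = 100.3;  BH-103−BH-101: −450a + 132b = 3.2.
Solving gives a = −0.16770, b = −0.54745.
Then c = 379.7 − a·422 − b·368 = 651.93.
At (-99, 263): z = 16.6 − 144.0 + 651.93 = 524.6 m.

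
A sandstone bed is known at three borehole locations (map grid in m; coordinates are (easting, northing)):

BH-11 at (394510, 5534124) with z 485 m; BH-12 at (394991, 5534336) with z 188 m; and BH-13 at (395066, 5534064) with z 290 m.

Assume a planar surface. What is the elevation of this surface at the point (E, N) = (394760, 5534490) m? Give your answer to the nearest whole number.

206 m

Let the plane be z = a·E + b·N + c.
BH-12−BH-11: 481a + 212b = −297;  BH-13−BH-11: 556a − 60b = −195.
Solving gives a = −0.40318404, b = −0.48617207.
Then c = 485 − a·394510 − b·5534124 = 2850081.65.
At (394760, 5534490): z = −159160.9 − 2690714.5 + 2850081.65 = 206.3 m.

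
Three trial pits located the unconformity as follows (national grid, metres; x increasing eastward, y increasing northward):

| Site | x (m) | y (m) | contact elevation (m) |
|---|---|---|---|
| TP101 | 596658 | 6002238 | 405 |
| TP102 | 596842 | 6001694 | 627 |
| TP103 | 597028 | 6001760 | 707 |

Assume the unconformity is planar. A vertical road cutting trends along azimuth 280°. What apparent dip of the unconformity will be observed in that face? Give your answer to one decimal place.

Let the plane be z = a·x + b·y + c.
TP102−TP101: 184a − 544b = 222;  TP103−TP101: 370a − 478b = 302.
Solving gives a = 0.51331, b = −0.23447.
Unit vector along 280° is (sin 280°, cos 280°) = (-0.9848, 0.1736).
Slope in that direction = a·(-0.9848) + b·(0.1736) = −0.54622.
Apparent dip = arctan|0.54622| = 28.6° (true dip is 29.4°, so apparent ≤ true as expected).

28.6°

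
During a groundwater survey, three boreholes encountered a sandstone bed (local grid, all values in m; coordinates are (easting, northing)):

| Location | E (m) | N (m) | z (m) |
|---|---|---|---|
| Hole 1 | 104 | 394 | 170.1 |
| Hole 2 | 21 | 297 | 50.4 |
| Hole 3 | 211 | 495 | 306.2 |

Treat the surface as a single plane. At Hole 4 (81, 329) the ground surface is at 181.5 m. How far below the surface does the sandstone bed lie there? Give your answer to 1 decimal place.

Two edge vectors: Hole 1→Hole 2 = (-83, -97, -119.7), Hole 1→Hole 3 = (107, 101, 136.1).
Normal n = (Hole 1→Hole 2) × (Hole 1→Hole 3) = (-1112, -1511.6, 1996).
So ∂z/∂E = −n_x/n_z = 0.55711 and ∂z/∂N = −n_y/n_z = 0.75731.
Intercept c from Hole 1: 170.1 − 57.94 − 298.38 = −186.22.
At (81, 329): z_contact = 45.13 + 249.16 − 186.22 = 108.06 m.
Depth below ground = 181.5 − 108.06 = 73.4 m.

73.4 m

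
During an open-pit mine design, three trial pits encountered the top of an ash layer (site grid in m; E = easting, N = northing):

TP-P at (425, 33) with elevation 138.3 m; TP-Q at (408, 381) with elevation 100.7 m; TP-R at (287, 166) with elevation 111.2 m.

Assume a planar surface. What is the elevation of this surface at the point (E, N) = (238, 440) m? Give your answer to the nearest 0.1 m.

Let the plane be z = a·E + b·N + c.
TP-Q−TP-P: −17a + 348b = −37.6;  TP-R−TP-P: −138a + 133b = −27.1.
Solving gives a = 0.09680, b = −0.10332.
Then c = 138.3 − a·425 − b·33 = 100.57.
At (238, 440): z = 23.0 − 45.5 + 100.57 = 78.1 m.

78.1 m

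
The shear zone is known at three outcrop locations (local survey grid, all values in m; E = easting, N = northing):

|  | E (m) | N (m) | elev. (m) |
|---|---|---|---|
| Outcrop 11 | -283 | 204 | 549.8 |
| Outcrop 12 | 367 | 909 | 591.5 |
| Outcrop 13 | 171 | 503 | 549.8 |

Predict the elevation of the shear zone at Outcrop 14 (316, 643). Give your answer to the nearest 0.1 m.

556.5 m

Let the plane be z = a·E + b·N + c.
Outcrop 12−Outcrop 11: 650a + 705b = 41.7;  Outcrop 13−Outcrop 11: 454a + 299b = 0.
Solving gives a = −0.09918, b = 0.15059.
Then c = 549.8 − a·-283 − b·204 = 491.01.
At (316, 643): z = −31.3 + 96.8 + 491.01 = 556.5 m.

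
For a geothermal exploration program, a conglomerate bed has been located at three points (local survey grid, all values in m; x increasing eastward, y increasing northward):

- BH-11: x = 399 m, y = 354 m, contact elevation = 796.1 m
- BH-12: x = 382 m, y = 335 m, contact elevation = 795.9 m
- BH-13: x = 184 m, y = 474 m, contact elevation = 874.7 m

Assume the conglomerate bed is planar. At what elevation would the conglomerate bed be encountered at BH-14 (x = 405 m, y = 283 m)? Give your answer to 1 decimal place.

Two edge vectors: BH-11→BH-12 = (-17, -19, -0.2), BH-11→BH-13 = (-215, 120, 78.6).
Normal n = (BH-11→BH-12) × (BH-11→BH-13) = (-1469.4, 1379.2, -6125).
So ∂z/∂x = −n_x/n_z = −0.23990 and ∂z/∂y = −n_y/n_z = 0.22518.
Intercept c from BH-11: 796.1 + 95.72 − 79.71 = 812.11.
At (405, 283): z = −97.2 + 63.7 + 812.11 = 778.7 m.

778.7 m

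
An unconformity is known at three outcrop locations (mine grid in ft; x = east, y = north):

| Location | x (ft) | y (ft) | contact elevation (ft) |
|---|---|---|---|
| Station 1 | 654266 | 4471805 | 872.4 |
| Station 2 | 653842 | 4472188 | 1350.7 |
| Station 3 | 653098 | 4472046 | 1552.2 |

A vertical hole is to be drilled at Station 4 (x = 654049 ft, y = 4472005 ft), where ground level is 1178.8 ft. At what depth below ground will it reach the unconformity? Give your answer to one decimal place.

58.5 ft

Two edge vectors: Station 1→Station 2 = (-424, 383, 478.3), Station 1→Station 3 = (-1168, 241, 679.8).
Normal n = (Station 1→Station 2) × (Station 1→Station 3) = (145093.1, -270419.2, 345160).
So ∂z/∂x = −n_x/n_z = −0.420364758 and ∂z/∂y = −n_y/n_z = 0.783460424.
Intercept c from Station 1: 872.4 + 275030.37 − 3503482.24 = −3227579.47.
At (654049, 4472005): z_contact = −274939.15 + 3503638.93 − 3227579.47 = 1120.31 ft.
Depth below ground = 1178.8 − 1120.31 = 58.5 ft.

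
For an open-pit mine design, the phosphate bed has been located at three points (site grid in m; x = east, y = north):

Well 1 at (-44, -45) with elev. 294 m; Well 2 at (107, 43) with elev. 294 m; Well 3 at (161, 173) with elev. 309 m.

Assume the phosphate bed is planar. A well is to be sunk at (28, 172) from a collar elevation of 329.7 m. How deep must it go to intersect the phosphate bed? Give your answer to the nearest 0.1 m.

9.1 m

Let the plane be z = a·x + b·y + c.
Well 2−Well 1: 151a + 88b = 0;  Well 3−Well 1: 205a + 218b = 15.
Solving gives a = −0.08872, b = 0.15224.
Then c = 294 − a·-44 − b·-45 = 296.95.
At (28, 172): z_contact = −2.48 + 26.18 + 296.95 = 320.65 m.
Depth below ground = 329.7 − 320.65 = 9.1 m.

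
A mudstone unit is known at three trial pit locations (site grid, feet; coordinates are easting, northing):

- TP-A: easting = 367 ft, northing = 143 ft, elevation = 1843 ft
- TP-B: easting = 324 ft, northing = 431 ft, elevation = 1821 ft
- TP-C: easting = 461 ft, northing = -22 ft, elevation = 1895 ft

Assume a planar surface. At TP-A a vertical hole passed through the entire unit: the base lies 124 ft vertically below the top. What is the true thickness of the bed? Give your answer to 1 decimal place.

Two edge vectors: TP-A→TP-B = (-43, 288, -22), TP-A→TP-C = (94, -165, 52).
Normal n = (TP-A→TP-B) × (TP-A→TP-C) = (11346, 168, -19977).
So ∂z/∂easting = −n_x/n_z = 0.56795 and ∂z/∂northing = −n_y/n_z = 0.00841.
|∇z| = √(a²+b²) = 0.56802, so dip δ = arctan(0.56802) = 29.60°.
True thickness = vertical thickness × cos δ = 124 × cos 29.60° = 107.8 ft.

107.8 ft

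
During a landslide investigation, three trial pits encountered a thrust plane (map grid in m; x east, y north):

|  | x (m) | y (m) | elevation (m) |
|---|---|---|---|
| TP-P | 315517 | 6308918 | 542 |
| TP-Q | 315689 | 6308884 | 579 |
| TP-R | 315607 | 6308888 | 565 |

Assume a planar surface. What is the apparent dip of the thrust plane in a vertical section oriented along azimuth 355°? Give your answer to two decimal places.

17.25°

Let the plane be z = a·x + b·y + c.
TP-Q−TP-P: 172a − 34b = 37;  TP-R−TP-P: 90a − 30b = 23.
Solving gives a = 0.15619, b = −0.29810.
Unit vector along 355° is (sin 355°, cos 355°) = (-0.0872, 0.9962).
Slope in that direction = a·(-0.0872) + b·(0.9962) = −0.31057.
Apparent dip = arctan|0.31057| = 17.25° (true dip is 18.6°, so apparent ≤ true as expected).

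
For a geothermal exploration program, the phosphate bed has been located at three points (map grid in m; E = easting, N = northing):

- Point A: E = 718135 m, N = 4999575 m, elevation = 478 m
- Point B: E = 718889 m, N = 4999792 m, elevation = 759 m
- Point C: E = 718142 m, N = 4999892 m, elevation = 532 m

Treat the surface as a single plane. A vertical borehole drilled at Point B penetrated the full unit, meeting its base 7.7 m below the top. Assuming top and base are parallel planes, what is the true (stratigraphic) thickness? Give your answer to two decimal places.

Two edge vectors: Point A→Point B = (754, 217, 281), Point A→Point C = (7, 317, 54).
Normal n = (Point A→Point B) × (Point A→Point C) = (-77359, -38749, 237499).
So ∂z/∂E = −n_x/n_z = 0.32572 and ∂z/∂N = −n_y/n_z = 0.16315.
|∇z| = √(a²+b²) = 0.36430, so dip δ = arctan(0.36430) = 20.02°.
True thickness = vertical thickness × cos δ = 7.7 × cos 20.02° = 7.23 m.

7.23 m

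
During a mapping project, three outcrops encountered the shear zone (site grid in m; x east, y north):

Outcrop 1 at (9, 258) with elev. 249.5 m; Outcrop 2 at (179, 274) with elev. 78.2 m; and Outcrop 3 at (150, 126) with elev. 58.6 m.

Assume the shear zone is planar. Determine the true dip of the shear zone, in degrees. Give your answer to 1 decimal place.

47.5°

Let the plane be z = a·x + b·y + c.
Outcrop 2−Outcrop 1: 170a + 16b = −171.3;  Outcrop 3−Outcrop 1: 141a − 132b = −190.9.
Solving gives a = −1.03928, b = 0.33607.
Gradient magnitude |∇z| = √(a² + b²) = √(1.08010 + 0.11295) = 1.09227.
True dip = arctan(1.09227) = 47.5°, dipping toward ESE (azimuth ≈ 108°).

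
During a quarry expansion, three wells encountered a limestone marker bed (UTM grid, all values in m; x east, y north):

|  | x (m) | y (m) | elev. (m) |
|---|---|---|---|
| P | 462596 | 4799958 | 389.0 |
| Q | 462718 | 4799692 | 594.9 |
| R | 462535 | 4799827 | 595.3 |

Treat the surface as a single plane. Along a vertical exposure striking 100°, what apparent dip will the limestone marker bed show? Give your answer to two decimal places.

33.01°

Let the plane be z = a·x + b·y + c.
Q−P: 122a − 266b = 205.9;  R−P: −61a − 131b = 206.3.
Solving gives a = −0.86633, b = −1.17140.
Unit vector along 100° is (sin 100°, cos 100°) = (0.9848, -0.1736).
Slope in that direction = a·(0.9848) + b·(-0.1736) = −0.64976.
Apparent dip = arctan|0.64976| = 33.01° (true dip is 55.5°, so apparent ≤ true as expected).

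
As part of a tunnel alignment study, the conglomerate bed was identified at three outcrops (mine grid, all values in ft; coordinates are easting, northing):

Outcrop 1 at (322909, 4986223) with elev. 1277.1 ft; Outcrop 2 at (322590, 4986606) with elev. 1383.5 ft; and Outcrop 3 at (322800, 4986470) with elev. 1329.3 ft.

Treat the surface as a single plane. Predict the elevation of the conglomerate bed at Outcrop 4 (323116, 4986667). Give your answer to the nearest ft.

1303 ft

Let the plane be z = a·easting + b·northing + c.
Outcrop 2−Outcrop 1: −319a + 383b = 106.4;  Outcrop 3−Outcrop 1: −109a + 247b = 52.2.
Solving gives a = −0.16974032, b = 0.13643038.
Then c = 1277.1 − a·322909 − b·4986223 = −624184.54.
At (323116, 4986667): z = −54845.8 + 680332.9 − 624184.54 = 1302.5 ft.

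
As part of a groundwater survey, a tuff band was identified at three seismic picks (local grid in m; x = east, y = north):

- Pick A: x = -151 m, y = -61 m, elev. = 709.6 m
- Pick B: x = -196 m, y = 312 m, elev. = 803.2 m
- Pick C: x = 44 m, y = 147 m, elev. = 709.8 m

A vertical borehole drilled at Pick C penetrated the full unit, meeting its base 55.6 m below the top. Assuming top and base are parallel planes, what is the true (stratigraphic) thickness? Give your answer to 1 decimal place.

Let the plane be z = a·x + b·y + c.
Pick B−Pick A: −45a + 373b = 93.6;  Pick C−Pick A: 195a + 208b = 0.2.
Solving gives a = −0.23624, b = 0.22244.
|∇z| = √(a²+b²) = 0.32448, so dip δ = arctan(0.32448) = 17.98°.
True thickness = vertical thickness × cos δ = 55.6 × cos 17.98° = 52.9 m.

52.9 m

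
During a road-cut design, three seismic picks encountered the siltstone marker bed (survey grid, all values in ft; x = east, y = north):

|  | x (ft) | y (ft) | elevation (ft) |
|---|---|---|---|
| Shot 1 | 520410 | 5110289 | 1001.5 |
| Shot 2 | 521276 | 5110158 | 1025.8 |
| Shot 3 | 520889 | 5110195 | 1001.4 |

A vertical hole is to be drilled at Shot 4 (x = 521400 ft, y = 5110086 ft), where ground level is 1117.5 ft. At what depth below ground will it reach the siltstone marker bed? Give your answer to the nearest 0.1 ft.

121.7 ft

Let the plane be z = a·x + b·y + c.
Shot 2−Shot 1: 866a − 131b = 24.3;  Shot 3−Shot 1: 479a − 94b = −0.1.
Solving gives a = 0.123146609, b = 0.628587510.
Then c = 1001.5 − a·520410 − b·5110289 = −3275349.07.
At (521400, 5110086): z_contact = 64208.64 + 3212136.23 − 3275349.07 = 995.81 ft.
Depth below ground = 1117.5 − 995.81 = 121.7 ft.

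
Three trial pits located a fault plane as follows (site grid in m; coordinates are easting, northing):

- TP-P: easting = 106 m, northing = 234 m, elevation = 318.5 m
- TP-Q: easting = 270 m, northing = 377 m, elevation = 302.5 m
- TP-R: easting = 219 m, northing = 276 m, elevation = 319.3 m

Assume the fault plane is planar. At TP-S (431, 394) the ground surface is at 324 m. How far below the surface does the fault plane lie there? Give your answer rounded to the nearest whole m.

11 m

Let the plane be z = a·easting + b·northing + c.
TP-Q−TP-P: 164a + 143b = −16;  TP-R−TP-P: 113a + 42b = 0.8.
Solving gives a = 0.08482, b = −0.20917.
Then c = 318.5 − a·106 − b·234 = 358.45.
At (431, 394): z_contact = 36.6 − 82.4 + 358.45 = 312.6 m.
Depth below ground = 324 − 312.6 = 11 m.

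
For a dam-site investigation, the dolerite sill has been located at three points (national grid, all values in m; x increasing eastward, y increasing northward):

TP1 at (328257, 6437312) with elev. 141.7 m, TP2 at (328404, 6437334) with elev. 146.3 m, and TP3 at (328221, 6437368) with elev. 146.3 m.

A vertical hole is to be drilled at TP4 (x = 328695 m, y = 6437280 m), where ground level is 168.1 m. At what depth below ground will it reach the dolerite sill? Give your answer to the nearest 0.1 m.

21.8 m

Let the plane be z = a·x + b·y + c.
TP2−TP1: 147a + 22b = 4.6;  TP3−TP1: −36a + 56b = 4.6.
Solving gives a = 0.017331560, b = 0.093284574.
Then c = 141.7 − a·328257 − b·6437312 = −606049.42.
At (328695, 6437280): z_contact = 5696.80 + 600498.93 − 606049.42 = 146.31 m.
Depth below ground = 168.1 − 146.31 = 21.8 m.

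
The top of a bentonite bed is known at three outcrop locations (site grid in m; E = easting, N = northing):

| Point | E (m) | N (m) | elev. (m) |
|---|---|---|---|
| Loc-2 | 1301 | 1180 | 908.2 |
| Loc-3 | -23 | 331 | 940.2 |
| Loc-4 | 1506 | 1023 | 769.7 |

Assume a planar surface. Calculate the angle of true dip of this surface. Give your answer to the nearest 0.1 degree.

Let the plane be z = a·E + b·N + c.
Loc-3−Loc-2: −1324a − 849b = 32;  Loc-4−Loc-2: 205a − 157b = −138.5.
Solving gives a = −0.32104, b = 0.46297.
Gradient magnitude |∇z| = √(a² + b²) = √(0.10307 + 0.21434) = 0.56339.
True dip = arctan(0.56339) = 29.4°, dipping toward SE (azimuth ≈ 145°).

29.4°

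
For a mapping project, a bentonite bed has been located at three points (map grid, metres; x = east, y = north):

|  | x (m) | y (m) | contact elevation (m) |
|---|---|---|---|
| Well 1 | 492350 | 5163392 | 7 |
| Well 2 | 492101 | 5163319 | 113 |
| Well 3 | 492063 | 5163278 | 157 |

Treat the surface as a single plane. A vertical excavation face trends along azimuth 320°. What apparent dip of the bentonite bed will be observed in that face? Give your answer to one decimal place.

31.6°

Two edge vectors: Well 1→Well 2 = (-249, -73, 106), Well 1→Well 3 = (-287, -114, 150).
Normal n = (Well 1→Well 2) × (Well 1→Well 3) = (1134, 6928, 7435).
So ∂z/∂x = −n_x/n_z = −0.15252 and ∂z/∂y = −n_y/n_z = −0.93181.
Unit vector along 320° is (sin 320°, cos 320°) = (-0.6428, 0.7660).
Slope in that direction = a·(-0.6428) + b·(0.7660) = −0.61577.
Apparent dip = arctan|0.61577| = 31.6° (true dip is 43.4°, so apparent ≤ true as expected).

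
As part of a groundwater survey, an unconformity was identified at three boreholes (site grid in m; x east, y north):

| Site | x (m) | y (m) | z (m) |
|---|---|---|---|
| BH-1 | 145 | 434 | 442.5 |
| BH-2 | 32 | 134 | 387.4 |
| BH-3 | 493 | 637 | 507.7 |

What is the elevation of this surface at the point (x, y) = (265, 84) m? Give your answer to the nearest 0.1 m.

404.1 m

Let the plane be z = a·x + b·y + c.
BH-2−BH-1: −113a − 300b = −55.1;  BH-3−BH-1: 348a + 203b = 65.2.
Solving gives a = 0.10281, b = 0.14494.
Then c = 442.5 − a·145 − b·434 = 364.69.
At (265, 84): z = 27.2 + 12.2 + 364.69 = 404.1 m.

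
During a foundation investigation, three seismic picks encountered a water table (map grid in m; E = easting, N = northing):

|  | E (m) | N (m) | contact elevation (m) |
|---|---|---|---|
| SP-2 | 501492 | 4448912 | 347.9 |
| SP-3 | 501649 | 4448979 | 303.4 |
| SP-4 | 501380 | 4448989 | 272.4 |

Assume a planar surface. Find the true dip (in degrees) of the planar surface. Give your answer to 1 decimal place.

40.8°

Two edge vectors: SP-2→SP-3 = (157, 67, -44.5), SP-2→SP-4 = (-112, 77, -75.5).
Normal n = (SP-2→SP-3) × (SP-2→SP-4) = (-1632, 16837.5, 19593).
So ∂z/∂E = −n_x/n_z = 0.08330 and ∂z/∂N = −n_y/n_z = −0.85936.
Gradient magnitude |∇z| = √(a² + b²) = √(0.00694 + 0.73850) = 0.86339.
True dip = arctan(0.86339) = 40.8°, dipping toward N (azimuth ≈ 354°).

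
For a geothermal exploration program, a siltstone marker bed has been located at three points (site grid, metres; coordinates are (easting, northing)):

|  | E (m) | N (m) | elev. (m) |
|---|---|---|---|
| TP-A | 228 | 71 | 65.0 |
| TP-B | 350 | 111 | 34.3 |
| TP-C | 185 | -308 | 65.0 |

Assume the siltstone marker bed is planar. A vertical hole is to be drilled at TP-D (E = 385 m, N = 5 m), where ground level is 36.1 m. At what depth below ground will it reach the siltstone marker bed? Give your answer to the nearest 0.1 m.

14.1 m

Two edge vectors: TP-A→TP-B = (122, 40, -30.7), TP-A→TP-C = (-43, -379, 0).
Normal n = (TP-A→TP-B) × (TP-A→TP-C) = (-11635.3, 1320.1, -44518).
So ∂z/∂E = −n_x/n_z = −0.26136 and ∂z/∂N = −n_y/n_z = 0.02965.
Intercept c from TP-A: 65 + 59.59 − 2.11 = 122.49.
At (385, 5): z_contact = −100.62 + 0.15 + 122.49 = 22.01 m.
Depth below ground = 36.1 − 22.01 = 14.1 m.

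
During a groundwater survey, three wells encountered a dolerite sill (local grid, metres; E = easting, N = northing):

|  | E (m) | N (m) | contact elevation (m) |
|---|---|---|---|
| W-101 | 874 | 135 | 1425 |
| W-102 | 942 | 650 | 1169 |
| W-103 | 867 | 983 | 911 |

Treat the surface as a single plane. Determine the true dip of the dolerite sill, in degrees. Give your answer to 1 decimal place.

44.5°

Let the plane be z = a·E + b·N + c.
W-102−W-101: 68a + 515b = −256;  W-103−W-101: −7a + 848b = −514.
Solving gives a = 0.77726, b = −0.59972.
Gradient magnitude |∇z| = √(a² + b²) = √(0.60413 + 0.35966) = 0.98173.
True dip = arctan(0.98173) = 44.5°, dipping toward NW (azimuth ≈ 308°).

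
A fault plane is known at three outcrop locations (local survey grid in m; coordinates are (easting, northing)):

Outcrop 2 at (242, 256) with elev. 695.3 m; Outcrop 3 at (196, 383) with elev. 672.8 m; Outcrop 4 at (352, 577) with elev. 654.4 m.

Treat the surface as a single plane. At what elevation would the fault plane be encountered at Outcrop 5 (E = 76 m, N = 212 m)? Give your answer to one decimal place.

690.3 m

Two edge vectors: Outcrop 2→Outcrop 3 = (-46, 127, -22.5), Outcrop 2→Outcrop 4 = (110, 321, -40.9).
Normal n = (Outcrop 2→Outcrop 3) × (Outcrop 2→Outcrop 4) = (2028.2, -4356.4, -28736).
So ∂z/∂E = −n_x/n_z = 0.07058 and ∂z/∂N = −n_y/n_z = −0.15160.
Intercept c from Outcrop 2: 695.3 − 17.08 + 38.81 = 717.03.
At (76, 212): z = 5.4 − 32.1 + 717.03 = 690.3 m.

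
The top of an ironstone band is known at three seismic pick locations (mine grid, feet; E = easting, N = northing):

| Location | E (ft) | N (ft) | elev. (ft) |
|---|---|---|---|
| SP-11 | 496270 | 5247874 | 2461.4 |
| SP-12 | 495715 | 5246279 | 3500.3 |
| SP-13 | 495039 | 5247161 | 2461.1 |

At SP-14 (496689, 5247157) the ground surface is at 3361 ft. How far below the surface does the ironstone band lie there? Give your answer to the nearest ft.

117 ft

Let the plane be z = a·E + b·N + c.
SP-12−SP-11: −555a − 1595b = 1038.9;  SP-13−SP-11: −1231a − 713b = −0.3.
Solving gives a = 0.47279455, b = −0.81586268.
Then c = 2461.4 − a·496270 − b·5247874 = 4049372.20.
At (496689, 5247157): z_contact = 234831.9 − 4280959.6 + 4049372.20 = 3244.5 ft.
Depth below ground = 3361 − 3244.5 = 117 ft.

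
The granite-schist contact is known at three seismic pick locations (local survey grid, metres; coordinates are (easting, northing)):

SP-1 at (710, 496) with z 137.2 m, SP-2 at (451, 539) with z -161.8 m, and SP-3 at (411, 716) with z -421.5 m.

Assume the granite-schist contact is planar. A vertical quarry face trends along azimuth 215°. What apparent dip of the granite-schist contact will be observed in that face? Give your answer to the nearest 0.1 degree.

25.8°

Let the plane be z = a·E + b·N + c.
SP-2−SP-1: −259a + 43b = −299;  SP-3−SP-1: −299a + 220b = −558.7.
Solving gives a = 0.94635, b = −1.25337.
Unit vector along 215° is (sin 215°, cos 215°) = (-0.5736, -0.8192).
Slope in that direction = a·(-0.5736) + b·(-0.8192) = 0.48389.
Apparent dip = arctan|0.48389| = 25.8° (true dip is 57.5°, so apparent ≤ true as expected).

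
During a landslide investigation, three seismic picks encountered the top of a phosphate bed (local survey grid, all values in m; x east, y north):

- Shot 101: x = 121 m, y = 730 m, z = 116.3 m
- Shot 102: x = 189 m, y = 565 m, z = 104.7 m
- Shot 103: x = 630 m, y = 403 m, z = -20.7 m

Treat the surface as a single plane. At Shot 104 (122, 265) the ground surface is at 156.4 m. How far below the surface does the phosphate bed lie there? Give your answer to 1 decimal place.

14.7 m

Two edge vectors: Shot 101→Shot 102 = (68, -165, -11.6), Shot 101→Shot 103 = (509, -327, -137).
Normal n = (Shot 101→Shot 102) × (Shot 101→Shot 103) = (18811.8, 3411.6, 61749).
So ∂z/∂x = −n_x/n_z = −0.30465 and ∂z/∂y = −n_y/n_z = −0.05525.
Intercept c from Shot 101: 116.3 + 36.86 + 40.33 = 193.49.
At (122, 265): z_contact = −37.17 − 14.64 + 193.49 = 141.69 m.
Depth below ground = 156.4 − 141.69 = 14.7 m.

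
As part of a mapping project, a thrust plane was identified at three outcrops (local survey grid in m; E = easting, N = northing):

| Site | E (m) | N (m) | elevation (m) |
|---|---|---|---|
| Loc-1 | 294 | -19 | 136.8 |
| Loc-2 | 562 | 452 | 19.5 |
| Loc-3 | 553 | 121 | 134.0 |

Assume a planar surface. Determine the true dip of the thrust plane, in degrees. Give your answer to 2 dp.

21.49°

Let the plane be z = a·E + b·N + c.
Loc-2−Loc-1: 268a + 471b = −117.3;  Loc-3−Loc-1: 259a + 140b = −2.8.
Solving gives a = 0.17880, b = −0.35078.
Gradient magnitude |∇z| = √(a² + b²) = √(0.03197 + 0.12305) = 0.39372.
True dip = arctan(0.39372) = 21.49°, dipping toward NNW (azimuth ≈ 333°).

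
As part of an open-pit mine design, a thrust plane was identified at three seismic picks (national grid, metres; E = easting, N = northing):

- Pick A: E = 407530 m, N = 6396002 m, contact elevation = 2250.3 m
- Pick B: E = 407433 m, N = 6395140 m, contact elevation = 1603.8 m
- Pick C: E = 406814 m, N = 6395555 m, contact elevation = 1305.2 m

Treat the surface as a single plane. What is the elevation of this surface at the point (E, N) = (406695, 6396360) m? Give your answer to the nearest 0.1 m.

1716.9 m

Let the plane be z = a·E + b·N + c.
Pick B−Pick A: −97a − 862b = −646.5;  Pick C−Pick A: −716a − 447b = −945.1.
Solving gives a = 0.916103988, b = 0.646911732.
Then c = 2250.3 − a·407530 − b·6396002 = −4508738.29.
At (406695, 6396360): z = 372574.9 + 4137880.3 − 4508738.29 = 1716.9 m.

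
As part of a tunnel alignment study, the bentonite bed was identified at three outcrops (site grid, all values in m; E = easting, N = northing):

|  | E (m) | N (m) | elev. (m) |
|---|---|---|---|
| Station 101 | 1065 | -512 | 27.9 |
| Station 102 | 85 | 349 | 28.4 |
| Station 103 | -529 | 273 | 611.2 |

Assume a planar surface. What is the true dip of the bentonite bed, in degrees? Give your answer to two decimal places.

Two edge vectors: Station 101→Station 102 = (-980, 861, 0.5), Station 101→Station 103 = (-1594, 785, 583.3).
Normal n = (Station 101→Station 102) × (Station 101→Station 103) = (501828.8, 570837, 603134).
So ∂z/∂E = −n_x/n_z = −0.83204 and ∂z/∂N = −n_y/n_z = −0.94645.
Gradient magnitude |∇z| = √(a² + b²) = √(0.69228 + 0.89577) = 1.26018.
True dip = arctan(1.26018) = 51.57°, dipping toward NE (azimuth ≈ 041°).

51.57°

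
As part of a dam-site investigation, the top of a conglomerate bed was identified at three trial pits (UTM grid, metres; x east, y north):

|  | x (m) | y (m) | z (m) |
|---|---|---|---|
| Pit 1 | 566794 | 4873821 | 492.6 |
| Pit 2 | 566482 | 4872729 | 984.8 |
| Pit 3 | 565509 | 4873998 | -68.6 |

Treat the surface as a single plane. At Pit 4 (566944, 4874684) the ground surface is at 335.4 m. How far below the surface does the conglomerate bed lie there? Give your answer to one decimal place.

Let the plane be z = a·x + b·y + c.
Pit 2−Pit 1: −312a − 1092b = 492.2;  Pit 3−Pit 1: −1285a + 177b = −561.2.
Solving gives a = 0.360460189, b = −0.553721226.
Then c = 492.6 − a·566794 − b·4873821 = 2494924.07.
At (566944, 4874684): z_contact = 204360.74 − 2699216.00 + 2494924.07 = 68.81 m.
Depth below ground = 335.4 − 68.81 = 266.6 m.

266.6 m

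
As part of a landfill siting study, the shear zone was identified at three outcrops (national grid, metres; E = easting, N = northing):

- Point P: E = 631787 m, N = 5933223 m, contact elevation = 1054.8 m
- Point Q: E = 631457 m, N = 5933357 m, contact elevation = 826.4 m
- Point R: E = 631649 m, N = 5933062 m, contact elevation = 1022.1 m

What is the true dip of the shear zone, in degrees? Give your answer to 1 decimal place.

Two edge vectors: Point P→Point Q = (-330, 134, -228.4), Point P→Point R = (-138, -161, -32.7).
Normal n = (Point P→Point Q) × (Point P→Point R) = (-41154.2, 20728.2, 71622).
So ∂z/∂E = −n_x/n_z = 0.57460 and ∂z/∂N = −n_y/n_z = −0.28941.
Gradient magnitude |∇z| = √(a² + b²) = √(0.33017 + 0.08376) = 0.64337.
True dip = arctan(0.64337) = 32.8°, dipping toward WNW (azimuth ≈ 297°).

32.8°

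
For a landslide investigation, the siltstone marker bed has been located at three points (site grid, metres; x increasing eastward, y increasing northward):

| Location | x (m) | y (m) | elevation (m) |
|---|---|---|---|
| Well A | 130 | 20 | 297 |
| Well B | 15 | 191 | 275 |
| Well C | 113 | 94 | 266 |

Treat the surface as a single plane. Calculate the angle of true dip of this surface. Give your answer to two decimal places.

40.97°

Two edge vectors: Well A→Well B = (-115, 171, -22), Well A→Well C = (-17, 74, -31).
Normal n = (Well A→Well B) × (Well A→Well C) = (-3673, -3191, -5603).
So ∂z/∂x = −n_x/n_z = −0.65554 and ∂z/∂y = −n_y/n_z = −0.56952.
Gradient magnitude |∇z| = √(a² + b²) = √(0.42973 + 0.32435) = 0.86838.
True dip = arctan(0.86838) = 40.97°, dipping toward NE (azimuth ≈ 049°).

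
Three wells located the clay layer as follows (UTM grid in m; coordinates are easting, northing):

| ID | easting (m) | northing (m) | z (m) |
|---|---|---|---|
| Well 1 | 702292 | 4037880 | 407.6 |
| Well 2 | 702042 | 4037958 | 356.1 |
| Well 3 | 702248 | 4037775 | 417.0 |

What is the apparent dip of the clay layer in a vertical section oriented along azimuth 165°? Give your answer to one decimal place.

10.8°

Two edge vectors: Well 1→Well 2 = (-250, 78, -51.5), Well 1→Well 3 = (-44, -105, 9.4).
Normal n = (Well 1→Well 2) × (Well 1→Well 3) = (-4674.3, 4616, 29682).
So ∂z/∂easting = −n_x/n_z = 0.15748 and ∂z/∂northing = −n_y/n_z = −0.15552.
Unit vector along 165° is (sin 165°, cos 165°) = (0.2588, -0.9659).
Slope in that direction = a·(0.2588) + b·(-0.9659) = 0.19097.
Apparent dip = arctan|0.19097| = 10.8° (true dip is 12.5°, so apparent ≤ true as expected).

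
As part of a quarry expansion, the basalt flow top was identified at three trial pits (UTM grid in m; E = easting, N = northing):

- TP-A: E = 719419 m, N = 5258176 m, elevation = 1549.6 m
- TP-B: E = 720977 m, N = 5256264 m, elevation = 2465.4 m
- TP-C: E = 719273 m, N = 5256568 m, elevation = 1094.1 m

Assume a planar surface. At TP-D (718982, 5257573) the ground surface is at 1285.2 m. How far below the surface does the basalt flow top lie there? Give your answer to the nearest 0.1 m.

Two edge vectors: TP-A→TP-B = (1558, -1912, 915.8), TP-A→TP-C = (-146, -1608, -455.5).
Normal n = (TP-A→TP-B) × (TP-A→TP-C) = (2343522.4, 575962.2, -2784416).
So ∂z/∂E = −n_x/n_z = 0.841656706 and ∂z/∂N = −n_y/n_z = 0.206852065.
Intercept c from TP-A: 1549.6 − 605503.83 − 1087664.56 = −1691618.79.
At (718982, 5257573): z_contact = 605136.02 + 1087539.83 − 1691618.79 = 1057.06 m.
Depth below ground = 1285.2 − 1057.06 = 228.1 m.

228.1 m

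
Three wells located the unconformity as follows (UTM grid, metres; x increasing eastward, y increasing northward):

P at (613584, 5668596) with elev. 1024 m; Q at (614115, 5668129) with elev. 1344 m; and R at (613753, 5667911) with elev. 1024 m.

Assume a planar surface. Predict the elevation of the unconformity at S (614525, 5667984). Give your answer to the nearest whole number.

1632 m

Let the plane be z = a·x + b·y + c.
Q−P: 531a − 467b = 320;  R−P: 169a − 685b = 0.
Solving gives a = 0.76963049, b = 0.18987964.
Then c = 1024 − a·613584 − b·5668596 = −1547559.92.
At (614525, 5667984): z = 472957.2 + 1076234.8 − 1547559.92 = 1632.0 m.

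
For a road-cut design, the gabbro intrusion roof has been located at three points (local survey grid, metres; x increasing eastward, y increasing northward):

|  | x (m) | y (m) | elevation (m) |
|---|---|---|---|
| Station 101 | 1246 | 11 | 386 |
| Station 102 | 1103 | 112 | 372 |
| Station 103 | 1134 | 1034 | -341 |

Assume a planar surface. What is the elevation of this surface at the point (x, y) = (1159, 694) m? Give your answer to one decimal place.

Let the plane be z = a·x + b·y + c.
Station 102−Station 101: −143a + 101b = −14;  Station 103−Station 101: −112a + 1023b = −727.
Solving gives a = −0.437889, b = −0.758596.
Then c = 386 − a·1246 − b·11 = 939.95.
At (1159, 694): z = −507.5 − 526.5 + 939.95 = -94.0 m.

-94.0 m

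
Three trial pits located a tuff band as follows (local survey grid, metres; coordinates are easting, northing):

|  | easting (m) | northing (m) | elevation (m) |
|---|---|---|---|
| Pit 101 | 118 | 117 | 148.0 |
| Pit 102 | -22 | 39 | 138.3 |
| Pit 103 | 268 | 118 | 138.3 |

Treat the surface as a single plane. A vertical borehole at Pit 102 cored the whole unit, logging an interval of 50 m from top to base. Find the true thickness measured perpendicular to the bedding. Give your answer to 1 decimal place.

Let the plane be z = a·easting + b·northing + c.
Pit 102−Pit 101: −140a − 78b = −9.7;  Pit 103−Pit 101: 150a + 1b = −9.7.
Solving gives a = −0.06629, b = 0.24334.
|∇z| = √(a²+b²) = 0.25221, so dip δ = arctan(0.25221) = 14.16°.
True thickness = vertical thickness × cos δ = 50 × cos 14.16° = 48.5 m.

48.5 m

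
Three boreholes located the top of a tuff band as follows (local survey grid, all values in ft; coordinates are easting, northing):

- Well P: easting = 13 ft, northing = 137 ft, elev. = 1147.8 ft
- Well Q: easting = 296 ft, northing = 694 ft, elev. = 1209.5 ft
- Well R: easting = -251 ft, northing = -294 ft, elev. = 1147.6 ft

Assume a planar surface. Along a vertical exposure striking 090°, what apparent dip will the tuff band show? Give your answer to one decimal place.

46.6°

Let the plane be z = a·easting + b·northing + c.
Well Q−Well P: 283a + 557b = 61.7;  Well R−Well P: −264a − 431b = −0.2.
Solving gives a = −1.05608, b = 0.64735.
Unit vector along 090° is (sin 90°, cos 90°) = (1.0000, 0.0000).
Slope in that direction = a·(1.0000) + b·(0.0000) = −1.05608.
Apparent dip = arctan|1.05608| = 46.6° (true dip is 51.1°, so apparent ≤ true as expected).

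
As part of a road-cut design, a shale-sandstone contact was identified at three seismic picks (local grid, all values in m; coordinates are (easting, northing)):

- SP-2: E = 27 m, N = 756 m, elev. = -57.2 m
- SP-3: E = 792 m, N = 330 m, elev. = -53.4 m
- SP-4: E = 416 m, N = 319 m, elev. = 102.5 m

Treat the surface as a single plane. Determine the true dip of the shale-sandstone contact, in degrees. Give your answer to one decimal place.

39.2°

Let the plane be z = a·E + b·N + c.
SP-3−SP-2: 765a − 426b = 3.8;  SP-4−SP-2: 389a − 437b = 159.7.
Solving gives a = −0.39368, b = −0.71589.
Gradient magnitude |∇z| = √(a² + b²) = √(0.15499 + 0.51250) = 0.81700.
True dip = arctan(0.81700) = 39.2°, dipping toward NNE (azimuth ≈ 029°).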